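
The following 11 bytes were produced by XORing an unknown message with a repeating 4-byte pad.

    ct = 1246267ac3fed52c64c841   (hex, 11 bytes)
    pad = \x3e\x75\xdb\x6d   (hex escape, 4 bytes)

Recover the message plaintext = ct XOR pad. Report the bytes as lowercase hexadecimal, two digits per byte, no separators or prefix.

The 4-byte key repeats, so the effective keystream is 3e 75 db 6d 3e 75 db 6d 3e 75 db.
byte 0:  18 ⊕  62 =  44
byte 1:  70 ⊕ 117 =  51
byte 2:  38 ⊕ 219 = 253
byte 3: 122 ⊕ 109 =  23
byte 4: 195 ⊕  62 = 253
byte 5: 254 ⊕ 117 = 139
byte 6: 213 ⊕ 219 =  14
byte 7:  44 ⊕ 109 =  65
byte 8: 100 ⊕  62 =  90
byte 9: 200 ⊕ 117 = 189
byte 10:  65 ⊕ 219 = 154

2c33fd17fd8b0e415abd9a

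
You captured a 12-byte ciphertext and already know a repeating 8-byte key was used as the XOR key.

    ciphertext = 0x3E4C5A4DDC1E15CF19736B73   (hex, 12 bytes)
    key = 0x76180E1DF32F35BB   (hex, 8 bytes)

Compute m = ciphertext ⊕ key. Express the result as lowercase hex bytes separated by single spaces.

The 8-byte key repeats, so the effective keystream is 76 18 0e 1d f3 2f 35 bb 76 18 0e 1d.
byte 0: 3e xor 76 = 48
byte 1: 4c xor 18 = 54
byte 2: 5a xor 0e = 54
byte 3: 4d xor 1d = 50
byte 4: dc xor f3 = 2f
byte 5: 1e xor 2f = 31
byte 6: 15 xor 35 = 20
byte 7: cf xor bb = 74
byte 8: 19 xor 76 = 6f
byte 9: 73 xor 18 = 6b
byte 10: 6b xor 0e = 65
byte 11: 73 xor 1d = 6e

48 54 54 50 2f 31 20 74 6f 6b 65 6e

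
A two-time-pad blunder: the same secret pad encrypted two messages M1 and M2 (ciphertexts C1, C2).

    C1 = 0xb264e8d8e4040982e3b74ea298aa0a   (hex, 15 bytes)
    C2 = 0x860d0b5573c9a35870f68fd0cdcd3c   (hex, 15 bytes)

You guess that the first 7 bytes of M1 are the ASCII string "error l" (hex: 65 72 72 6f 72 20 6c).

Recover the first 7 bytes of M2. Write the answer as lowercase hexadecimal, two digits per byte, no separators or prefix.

511b91e2e5edc6

First, C1 ⊕ C2 = (M1 ⊕ K) ⊕ (M2 ⊕ K) = M1 ⊕ M2, so the key drops out. Then M2 = (M1 ⊕ M2) ⊕ M1 over the first 7 bytes.
byte 0: (b2 ⊕ 86) ⊕ 65 = 34 ⊕ 65 = 51
byte 1: (64 ⊕ 0d) ⊕ 72 = 69 ⊕ 72 = 1b
byte 2: (e8 ⊕ 0b) ⊕ 72 = e3 ⊕ 72 = 91
byte 3: (d8 ⊕ 55) ⊕ 6f = 8d ⊕ 6f = e2
byte 4: (e4 ⊕ 73) ⊕ 72 = 97 ⊕ 72 = e5
byte 5: (04 ⊕ c9) ⊕ 20 = cd ⊕ 20 = ed
byte 6: (09 ⊕ a3) ⊕ 6c = aa ⊕ 6c = c6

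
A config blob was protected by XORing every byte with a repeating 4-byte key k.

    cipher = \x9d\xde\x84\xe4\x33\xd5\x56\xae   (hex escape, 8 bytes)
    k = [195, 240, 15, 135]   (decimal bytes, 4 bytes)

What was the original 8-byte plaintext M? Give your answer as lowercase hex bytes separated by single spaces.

The 4-byte key repeats, so the effective keystream is c3 f0 0f 87 c3 f0 0f 87.
byte 0: 9d xor c3 = 5e
byte 1: de xor f0 = 2e
byte 2: 84 xor 0f = 8b
byte 3: e4 xor 87 = 63
byte 4: 33 xor c3 = f0
byte 5: d5 xor f0 = 25
byte 6: 56 xor 0f = 59
byte 7: ae xor 87 = 29

5e 2e 8b 63 f0 25 59 29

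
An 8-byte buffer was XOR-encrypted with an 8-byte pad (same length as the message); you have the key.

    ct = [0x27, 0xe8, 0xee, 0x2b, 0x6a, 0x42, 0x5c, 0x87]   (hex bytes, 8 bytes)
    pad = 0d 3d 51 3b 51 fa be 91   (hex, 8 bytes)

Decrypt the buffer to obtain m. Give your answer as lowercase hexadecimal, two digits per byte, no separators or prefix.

2ad5bf103bb8e216

XOR is its own inverse, so applying the key byte-wise gives the result directly.
byte 0: 27 xor 0d = 2a
byte 1: e8 xor 3d = d5
byte 2: ee xor 51 = bf
byte 3: 2b xor 3b = 10
byte 4: 6a xor 51 = 3b
byte 5: 42 xor fa = b8
byte 6: 5c xor be = e2
byte 7: 87 xor 91 = 16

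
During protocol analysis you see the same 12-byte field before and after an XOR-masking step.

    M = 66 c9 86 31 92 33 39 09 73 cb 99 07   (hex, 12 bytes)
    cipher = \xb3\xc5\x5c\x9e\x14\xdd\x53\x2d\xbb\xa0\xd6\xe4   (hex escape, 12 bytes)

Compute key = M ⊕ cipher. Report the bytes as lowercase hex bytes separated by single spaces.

d5 0c da af 86 ee 6a 24 c8 6b 4f e3

Since cipher = M ⊕ key, XORing both sides with M gives key = M ⊕ cipher.
66 XOR b3 = d5
c9 XOR c5 = 0c
86 XOR 5c = da
31 XOR 9e = af
92 XOR 14 = 86
33 XOR dd = ee
39 XOR 53 = 6a
09 XOR 2d = 24
73 XOR bb = c8
cb XOR a0 = 6b
99 XOR d6 = 4f
07 XOR e4 = e3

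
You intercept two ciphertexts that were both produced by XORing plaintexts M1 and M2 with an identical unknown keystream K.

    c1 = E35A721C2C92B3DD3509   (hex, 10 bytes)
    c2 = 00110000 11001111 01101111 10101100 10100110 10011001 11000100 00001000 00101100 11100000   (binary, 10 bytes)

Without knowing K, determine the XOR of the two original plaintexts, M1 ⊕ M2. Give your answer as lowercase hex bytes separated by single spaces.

c1 ⊕ c2 = (M1 ⊕ K) ⊕ (M2 ⊕ K) = M1 ⊕ M2 — the shared key cancels under XOR.
227 xor  48 = 211
 90 xor 207 = 149
114 xor 111 =  29
 28 xor 172 = 176
 44 xor 166 = 138
146 xor 153 =  11
179 xor 196 = 119
221 xor   8 = 213
 53 xor  44 =  25
  9 xor 224 = 233

d3 95 1d b0 8a 0b 77 d5 19 e9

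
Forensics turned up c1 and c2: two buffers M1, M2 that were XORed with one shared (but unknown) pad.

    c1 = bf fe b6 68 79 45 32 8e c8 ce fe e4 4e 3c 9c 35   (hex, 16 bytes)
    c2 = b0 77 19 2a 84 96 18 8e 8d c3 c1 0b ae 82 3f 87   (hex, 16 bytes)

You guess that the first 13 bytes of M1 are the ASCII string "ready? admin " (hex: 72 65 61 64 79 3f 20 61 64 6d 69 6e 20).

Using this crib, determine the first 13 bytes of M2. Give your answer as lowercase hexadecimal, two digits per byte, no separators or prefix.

First, c1 ⊕ c2 = (M1 ⊕ K) ⊕ (M2 ⊕ K) = M1 ⊕ M2, so the key drops out. Then M2 = (M1 ⊕ M2) ⊕ M1 over the first 13 bytes.
byte 0: (bf XOR b0) XOR 72 = 0f XOR 72 = 7d
byte 1: (fe XOR 77) XOR 65 = 89 XOR 65 = ec
byte 2: (b6 XOR 19) XOR 61 = af XOR 61 = ce
byte 3: (68 XOR 2a) XOR 64 = 42 XOR 64 = 26
byte 4: (79 XOR 84) XOR 79 = fd XOR 79 = 84
byte 5: (45 XOR 96) XOR 3f = d3 XOR 3f = ec
byte 6: (32 XOR 18) XOR 20 = 2a XOR 20 = 0a
byte 7: (8e XOR 8e) XOR 61 = 00 XOR 61 = 61
byte 8: (c8 XOR 8d) XOR 64 = 45 XOR 64 = 21
byte 9: (ce XOR c3) XOR 6d = 0d XOR 6d = 60
byte 10: (fe XOR c1) XOR 69 = 3f XOR 69 = 56
byte 11: (e4 XOR 0b) XOR 6e = ef XOR 6e = 81
byte 12: (4e XOR ae) XOR 20 = e0 XOR 20 = c0

7decce2684ec0a6121605681c0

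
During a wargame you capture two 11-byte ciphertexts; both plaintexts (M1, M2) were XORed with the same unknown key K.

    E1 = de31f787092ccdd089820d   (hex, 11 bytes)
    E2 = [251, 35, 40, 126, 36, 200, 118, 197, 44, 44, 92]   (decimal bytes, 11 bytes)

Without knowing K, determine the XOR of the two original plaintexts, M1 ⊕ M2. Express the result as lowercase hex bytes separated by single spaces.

E1 ⊕ E2 = (M1 ⊕ K) ⊕ (M2 ⊕ K) = M1 ⊕ M2 — the shared key cancels under XOR.
de ^ fb = 25
31 ^ 23 = 12
f7 ^ 28 = df
87 ^ 7e = f9
09 ^ 24 = 2d
2c ^ c8 = e4
cd ^ 76 = bb
d0 ^ c5 = 15
89 ^ 2c = a5
82 ^ 2c = ae
0d ^ 5c = 51

25 12 df f9 2d e4 bb 15 a5 ae 51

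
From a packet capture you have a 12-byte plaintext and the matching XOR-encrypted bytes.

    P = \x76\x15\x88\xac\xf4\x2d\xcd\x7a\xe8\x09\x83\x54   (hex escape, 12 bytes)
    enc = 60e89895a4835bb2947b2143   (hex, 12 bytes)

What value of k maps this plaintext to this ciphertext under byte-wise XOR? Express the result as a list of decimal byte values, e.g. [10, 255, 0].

Since enc = P ⊕ k, XORing both sides with P gives k = P ⊕ enc.
76 xor 60 = 16
15 xor e8 = fd
88 xor 98 = 10
ac xor 95 = 39
f4 xor a4 = 50
2d xor 83 = ae
cd xor 5b = 96
7a xor b2 = c8
e8 xor 94 = 7c
09 xor 7b = 72
83 xor 21 = a2
54 xor 43 = 17

[22, 253, 16, 57, 80, 174, 150, 200, 124, 114, 162, 23]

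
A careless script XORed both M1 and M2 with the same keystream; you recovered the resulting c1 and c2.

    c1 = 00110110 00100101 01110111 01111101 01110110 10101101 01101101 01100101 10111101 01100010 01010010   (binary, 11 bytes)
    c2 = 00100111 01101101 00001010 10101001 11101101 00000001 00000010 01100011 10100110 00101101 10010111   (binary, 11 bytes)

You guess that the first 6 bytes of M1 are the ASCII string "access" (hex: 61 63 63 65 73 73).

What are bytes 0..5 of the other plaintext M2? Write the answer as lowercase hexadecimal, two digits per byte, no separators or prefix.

First, c1 ⊕ c2 = (M1 ⊕ K) ⊕ (M2 ⊕ K) = M1 ⊕ M2, so the key drops out. Then M2 = (M1 ⊕ M2) ⊕ M1 over the first 6 bytes.
byte 0: (36 ⊕ 27) ⊕ 61 = 11 ⊕ 61 = 70
byte 1: (25 ⊕ 6d) ⊕ 63 = 48 ⊕ 63 = 2b
byte 2: (77 ⊕ 0a) ⊕ 63 = 7d ⊕ 63 = 1e
byte 3: (7d ⊕ a9) ⊕ 65 = d4 ⊕ 65 = b1
byte 4: (76 ⊕ ed) ⊕ 73 = 9b ⊕ 73 = e8
byte 5: (ad ⊕ 01) ⊕ 73 = ac ⊕ 73 = df

702b1eb1e8df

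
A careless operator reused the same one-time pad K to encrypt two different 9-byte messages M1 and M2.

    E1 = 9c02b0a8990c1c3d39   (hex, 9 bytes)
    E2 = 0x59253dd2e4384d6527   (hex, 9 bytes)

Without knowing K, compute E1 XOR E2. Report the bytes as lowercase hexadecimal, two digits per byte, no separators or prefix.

c5278d7a7d3451581e

E1 ⊕ E2 = (M1 ⊕ K) ⊕ (M2 ⊕ K) = M1 ⊕ M2 — the shared key cancels under XOR.
9c XOR 59 = c5
02 XOR 25 = 27
b0 XOR 3d = 8d
a8 XOR d2 = 7a
99 XOR e4 = 7d
0c XOR 38 = 34
1c XOR 4d = 51
3d XOR 65 = 58
39 XOR 27 = 1e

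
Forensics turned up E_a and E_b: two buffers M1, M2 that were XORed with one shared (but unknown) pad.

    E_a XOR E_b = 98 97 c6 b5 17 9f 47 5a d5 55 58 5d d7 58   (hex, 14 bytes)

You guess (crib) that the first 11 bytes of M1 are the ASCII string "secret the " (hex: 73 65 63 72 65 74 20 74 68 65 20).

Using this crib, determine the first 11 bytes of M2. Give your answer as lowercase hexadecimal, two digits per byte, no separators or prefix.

Since E_a ⊕ E_b = M1 ⊕ M2, XORing with the guessed M1 bytes yields the corresponding M2 bytes: M2 = (E_a ⊕ E_b) ⊕ M1.
byte 0: 152 ^ 115 = 235
byte 1: 151 ^ 101 = 242
byte 2: 198 ^  99 = 165
byte 3: 181 ^ 114 = 199
byte 4:  23 ^ 101 = 114
byte 5: 159 ^ 116 = 235
byte 6:  71 ^  32 = 103
byte 7:  90 ^ 116 =  46
byte 8: 213 ^ 104 = 189
byte 9:  85 ^ 101 =  48
byte 10:  88 ^  32 = 120

ebf2a5c772eb672ebd3078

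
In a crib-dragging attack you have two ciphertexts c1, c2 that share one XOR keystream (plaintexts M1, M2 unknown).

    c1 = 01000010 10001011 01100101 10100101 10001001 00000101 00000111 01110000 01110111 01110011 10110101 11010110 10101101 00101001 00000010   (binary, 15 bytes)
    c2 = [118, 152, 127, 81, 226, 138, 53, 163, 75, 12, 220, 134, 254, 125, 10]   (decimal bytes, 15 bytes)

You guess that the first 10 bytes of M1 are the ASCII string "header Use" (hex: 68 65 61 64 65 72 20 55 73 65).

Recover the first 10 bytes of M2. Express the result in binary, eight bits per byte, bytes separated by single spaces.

First, c1 ⊕ c2 = (M1 ⊕ K) ⊕ (M2 ⊕ K) = M1 ⊕ M2, so the key drops out. Then M2 = (M1 ⊕ M2) ⊕ M1 over the first 10 bytes.
byte 0: (42 ^ 76) ^ 68 = 34 ^ 68 = 5c
byte 1: (8b ^ 98) ^ 65 = 13 ^ 65 = 76
byte 2: (65 ^ 7f) ^ 61 = 1a ^ 61 = 7b
byte 3: (a5 ^ 51) ^ 64 = f4 ^ 64 = 90
byte 4: (89 ^ e2) ^ 65 = 6b ^ 65 = 0e
byte 5: (05 ^ 8a) ^ 72 = 8f ^ 72 = fd
byte 6: (07 ^ 35) ^ 20 = 32 ^ 20 = 12
byte 7: (70 ^ a3) ^ 55 = d3 ^ 55 = 86
byte 8: (77 ^ 4b) ^ 73 = 3c ^ 73 = 4f
byte 9: (73 ^ 0c) ^ 65 = 7f ^ 65 = 1a

01011100 01110110 01111011 10010000 00001110 11111101 00010010 10000110 01001111 00011010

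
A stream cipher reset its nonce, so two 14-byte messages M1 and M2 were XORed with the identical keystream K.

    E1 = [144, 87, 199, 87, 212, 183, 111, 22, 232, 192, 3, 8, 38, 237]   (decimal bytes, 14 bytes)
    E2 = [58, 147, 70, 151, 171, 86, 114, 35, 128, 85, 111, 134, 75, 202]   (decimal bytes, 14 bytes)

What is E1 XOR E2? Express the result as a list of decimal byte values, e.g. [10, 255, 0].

[170, 196, 129, 192, 127, 225, 29, 53, 104, 149, 108, 142, 109, 39]

E1 ⊕ E2 = (M1 ⊕ K) ⊕ (M2 ⊕ K) = M1 ⊕ M2 — the shared key cancels under XOR.
90 XOR 3a = aa
57 XOR 93 = c4
c7 XOR 46 = 81
57 XOR 97 = c0
d4 XOR ab = 7f
b7 XOR 56 = e1
6f XOR 72 = 1d
16 XOR 23 = 35
e8 XOR 80 = 68
c0 XOR 55 = 95
03 XOR 6f = 6c
08 XOR 86 = 8e
26 XOR 4b = 6d
ed XOR ca = 27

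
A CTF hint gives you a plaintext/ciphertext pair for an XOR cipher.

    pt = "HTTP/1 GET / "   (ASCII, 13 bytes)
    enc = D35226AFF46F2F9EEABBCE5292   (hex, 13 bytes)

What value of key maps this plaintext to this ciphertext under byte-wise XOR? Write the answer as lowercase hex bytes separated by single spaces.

9b 06 72 ff db 5e 0f d9 af ef ee 7d b2

Since enc = pt ⊕ key, XORing both sides with pt gives key = pt ⊕ enc.
byte 0: 48 ⊕ d3 = 9b
byte 1: 54 ⊕ 52 = 06
byte 2: 54 ⊕ 26 = 72
byte 3: 50 ⊕ af = ff
byte 4: 2f ⊕ f4 = db
byte 5: 31 ⊕ 6f = 5e
byte 6: 20 ⊕ 2f = 0f
byte 7: 47 ⊕ 9e = d9
byte 8: 45 ⊕ ea = af
byte 9: 54 ⊕ bb = ef
byte 10: 20 ⊕ ce = ee
byte 11: 2f ⊕ 52 = 7d
byte 12: 20 ⊕ 92 = b2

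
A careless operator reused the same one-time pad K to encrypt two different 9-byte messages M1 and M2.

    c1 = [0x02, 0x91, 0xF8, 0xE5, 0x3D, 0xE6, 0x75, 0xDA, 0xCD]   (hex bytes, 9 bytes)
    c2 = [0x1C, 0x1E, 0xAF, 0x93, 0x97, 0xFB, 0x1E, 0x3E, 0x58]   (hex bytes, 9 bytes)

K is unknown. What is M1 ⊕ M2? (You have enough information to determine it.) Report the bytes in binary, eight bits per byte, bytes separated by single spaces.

c1 ⊕ c2 = (M1 ⊕ K) ⊕ (M2 ⊕ K) = M1 ⊕ M2 — the shared key cancels under XOR.
02 xor 1c = 1e
91 xor 1e = 8f
f8 xor af = 57
e5 xor 93 = 76
3d xor 97 = aa
e6 xor fb = 1d
75 xor 1e = 6b
da xor 3e = e4
cd xor 58 = 95

00011110 10001111 01010111 01110110 10101010 00011101 01101011 11100100 10010101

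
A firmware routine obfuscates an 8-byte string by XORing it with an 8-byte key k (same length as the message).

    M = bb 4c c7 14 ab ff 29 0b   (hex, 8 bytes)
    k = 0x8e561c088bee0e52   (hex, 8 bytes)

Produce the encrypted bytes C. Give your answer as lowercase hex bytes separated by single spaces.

35 1a db 1c 20 11 27 59

XOR is its own inverse, so applying the key byte-wise gives the result directly.
byte 0: 10111011 xor 10001110 = 00110101
byte 1: 01001100 xor 01010110 = 00011010
byte 2: 11000111 xor 00011100 = 11011011
byte 3: 00010100 xor 00001000 = 00011100
byte 4: 10101011 xor 10001011 = 00100000
byte 5: 11111111 xor 11101110 = 00010001
byte 6: 00101001 xor 00001110 = 00100111
byte 7: 00001011 xor 01010010 = 01011001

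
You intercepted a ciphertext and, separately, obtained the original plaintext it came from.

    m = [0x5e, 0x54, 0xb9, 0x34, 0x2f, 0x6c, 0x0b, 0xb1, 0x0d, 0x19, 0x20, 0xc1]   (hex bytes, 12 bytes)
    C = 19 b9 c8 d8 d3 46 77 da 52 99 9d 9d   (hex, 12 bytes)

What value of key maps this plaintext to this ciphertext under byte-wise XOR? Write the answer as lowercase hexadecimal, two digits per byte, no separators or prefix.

Since C = m ⊕ key, XORing both sides with m gives key = m ⊕ C.
5e xor 19 = 47
54 xor b9 = ed
b9 xor c8 = 71
34 xor d8 = ec
2f xor d3 = fc
6c xor 46 = 2a
0b xor 77 = 7c
b1 xor da = 6b
0d xor 52 = 5f
19 xor 99 = 80
20 xor 9d = bd
c1 xor 9d = 5c

47ed71ecfc2a7c6b5f80bd5c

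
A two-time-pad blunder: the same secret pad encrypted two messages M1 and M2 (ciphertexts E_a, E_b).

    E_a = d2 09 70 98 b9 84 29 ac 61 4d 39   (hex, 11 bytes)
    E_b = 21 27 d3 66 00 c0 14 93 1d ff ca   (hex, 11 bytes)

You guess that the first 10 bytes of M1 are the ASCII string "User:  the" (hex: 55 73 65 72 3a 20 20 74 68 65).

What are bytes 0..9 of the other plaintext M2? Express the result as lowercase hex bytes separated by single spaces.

First, E_a ⊕ E_b = (M1 ⊕ K) ⊕ (M2 ⊕ K) = M1 ⊕ M2, so the key drops out. Then M2 = (M1 ⊕ M2) ⊕ M1 over the first 10 bytes.
byte 0: (d2 xor 21) xor 55 = f3 xor 55 = a6
byte 1: (09 xor 27) xor 73 = 2e xor 73 = 5d
byte 2: (70 xor d3) xor 65 = a3 xor 65 = c6
byte 3: (98 xor 66) xor 72 = fe xor 72 = 8c
byte 4: (b9 xor 00) xor 3a = b9 xor 3a = 83
byte 5: (84 xor c0) xor 20 = 44 xor 20 = 64
byte 6: (29 xor 14) xor 20 = 3d xor 20 = 1d
byte 7: (ac xor 93) xor 74 = 3f xor 74 = 4b
byte 8: (61 xor 1d) xor 68 = 7c xor 68 = 14
byte 9: (4d xor ff) xor 65 = b2 xor 65 = d7

a6 5d c6 8c 83 64 1d 4b 14 d7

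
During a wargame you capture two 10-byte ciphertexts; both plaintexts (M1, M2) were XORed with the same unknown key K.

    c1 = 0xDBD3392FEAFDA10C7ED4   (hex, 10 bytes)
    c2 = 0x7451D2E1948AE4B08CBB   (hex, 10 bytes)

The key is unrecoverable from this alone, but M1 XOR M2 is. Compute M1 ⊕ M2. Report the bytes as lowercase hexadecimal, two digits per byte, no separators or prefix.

af82ebce7e7745bcf26f

c1 ⊕ c2 = (M1 ⊕ K) ⊕ (M2 ⊕ K) = M1 ⊕ M2 — the shared key cancels under XOR.
byte 0: db xor 74 = af
byte 1: d3 xor 51 = 82
byte 2: 39 xor d2 = eb
byte 3: 2f xor e1 = ce
byte 4: ea xor 94 = 7e
byte 5: fd xor 8a = 77
byte 6: a1 xor e4 = 45
byte 7: 0c xor b0 = bc
byte 8: 7e xor 8c = f2
byte 9: d4 xor bb = 6f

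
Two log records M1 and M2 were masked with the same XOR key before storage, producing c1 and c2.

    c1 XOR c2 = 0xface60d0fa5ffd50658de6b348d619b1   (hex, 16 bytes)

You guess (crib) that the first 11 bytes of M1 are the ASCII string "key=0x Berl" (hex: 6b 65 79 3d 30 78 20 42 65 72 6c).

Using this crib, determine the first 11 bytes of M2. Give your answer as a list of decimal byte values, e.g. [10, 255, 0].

[145, 171, 25, 237, 202, 39, 221, 18, 0, 255, 138]

Since c1 ⊕ c2 = M1 ⊕ M2, XORing with the guessed M1 bytes yields the corresponding M2 bytes: M2 = (c1 ⊕ c2) ⊕ M1.
byte 0: fa XOR 6b = 91
byte 1: ce XOR 65 = ab
byte 2: 60 XOR 79 = 19
byte 3: d0 XOR 3d = ed
byte 4: fa XOR 30 = ca
byte 5: 5f XOR 78 = 27
byte 6: fd XOR 20 = dd
byte 7: 50 XOR 42 = 12
byte 8: 65 XOR 65 = 00
byte 9: 8d XOR 72 = ff
byte 10: e6 XOR 6c = 8a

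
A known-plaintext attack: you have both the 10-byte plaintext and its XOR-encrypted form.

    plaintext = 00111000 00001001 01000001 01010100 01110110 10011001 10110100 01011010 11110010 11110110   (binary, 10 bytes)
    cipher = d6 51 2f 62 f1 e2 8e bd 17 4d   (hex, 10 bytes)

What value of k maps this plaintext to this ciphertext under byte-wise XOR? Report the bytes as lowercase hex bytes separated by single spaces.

ee 58 6e 36 87 7b 3a e7 e5 bb

Since cipher = plaintext ⊕ k, XORing both sides with plaintext gives k = plaintext ⊕ cipher.
byte 0: 38 xor d6 = ee
byte 1: 09 xor 51 = 58
byte 2: 41 xor 2f = 6e
byte 3: 54 xor 62 = 36
byte 4: 76 xor f1 = 87
byte 5: 99 xor e2 = 7b
byte 6: b4 xor 8e = 3a
byte 7: 5a xor bd = e7
byte 8: f2 xor 17 = e5
byte 9: f6 xor 4d = bb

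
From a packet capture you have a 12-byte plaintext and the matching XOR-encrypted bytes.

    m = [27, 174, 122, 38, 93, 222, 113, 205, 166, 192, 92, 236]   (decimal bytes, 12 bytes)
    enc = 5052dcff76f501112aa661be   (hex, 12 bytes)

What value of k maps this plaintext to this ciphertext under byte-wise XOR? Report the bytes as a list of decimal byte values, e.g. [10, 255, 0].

[75, 252, 166, 217, 43, 43, 112, 220, 140, 102, 61, 82]

Since enc = m ⊕ k, XORing both sides with m gives k = m ⊕ enc.
byte 0: 1b xor 50 = 4b
byte 1: ae xor 52 = fc
byte 2: 7a xor dc = a6
byte 3: 26 xor ff = d9
byte 4: 5d xor 76 = 2b
byte 5: de xor f5 = 2b
byte 6: 71 xor 01 = 70
byte 7: cd xor 11 = dc
byte 8: a6 xor 2a = 8c
byte 9: c0 xor a6 = 66
byte 10: 5c xor 61 = 3d
byte 11: ec xor be = 52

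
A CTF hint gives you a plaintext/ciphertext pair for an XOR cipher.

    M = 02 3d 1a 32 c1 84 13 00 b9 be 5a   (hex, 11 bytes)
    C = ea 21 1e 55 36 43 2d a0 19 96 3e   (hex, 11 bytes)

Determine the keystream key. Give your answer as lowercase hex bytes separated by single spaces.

e8 1c 04 67 f7 c7 3e a0 a0 28 64

Since C = M ⊕ key, XORing both sides with M gives key = M ⊕ C.
00000010 XOR 11101010 = 11101000
00111101 XOR 00100001 = 00011100
00011010 XOR 00011110 = 00000100
00110010 XOR 01010101 = 01100111
11000001 XOR 00110110 = 11110111
10000100 XOR 01000011 = 11000111
00010011 XOR 00101101 = 00111110
00000000 XOR 10100000 = 10100000
10111001 XOR 00011001 = 10100000
10111110 XOR 10010110 = 00101000
01011010 XOR 00111110 = 01100100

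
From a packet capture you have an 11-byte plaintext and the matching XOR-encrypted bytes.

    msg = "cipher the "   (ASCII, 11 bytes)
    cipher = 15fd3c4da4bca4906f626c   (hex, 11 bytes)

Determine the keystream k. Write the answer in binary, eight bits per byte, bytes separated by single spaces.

Since cipher = msg ⊕ k, XORing both sides with msg gives k = msg ⊕ cipher.
63 ⊕ 15 = 76
69 ⊕ fd = 94
70 ⊕ 3c = 4c
68 ⊕ 4d = 25
65 ⊕ a4 = c1
72 ⊕ bc = ce
20 ⊕ a4 = 84
74 ⊕ 90 = e4
68 ⊕ 6f = 07
65 ⊕ 62 = 07
20 ⊕ 6c = 4c

01110110 10010100 01001100 00100101 11000001 11001110 10000100 11100100 00000111 00000111 01001100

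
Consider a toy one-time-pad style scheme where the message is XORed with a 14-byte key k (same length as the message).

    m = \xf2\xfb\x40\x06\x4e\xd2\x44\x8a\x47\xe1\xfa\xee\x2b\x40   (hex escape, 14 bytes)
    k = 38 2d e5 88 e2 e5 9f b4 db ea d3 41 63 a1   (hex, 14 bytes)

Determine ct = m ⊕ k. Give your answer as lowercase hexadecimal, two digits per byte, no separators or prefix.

XOR is its own inverse, so applying the key byte-wise gives the result directly.
byte 0: 242 ^  56 = 202
byte 1: 251 ^  45 = 214
byte 2:  64 ^ 229 = 165
byte 3:   6 ^ 136 = 142
byte 4:  78 ^ 226 = 172
byte 5: 210 ^ 229 =  55
byte 6:  68 ^ 159 = 219
byte 7: 138 ^ 180 =  62
byte 8:  71 ^ 219 = 156
byte 9: 225 ^ 234 =  11
byte 10: 250 ^ 211 =  41
byte 11: 238 ^  65 = 175
byte 12:  43 ^  99 =  72
byte 13:  64 ^ 161 = 225

cad6a58eac37db3e9c0b29af48e1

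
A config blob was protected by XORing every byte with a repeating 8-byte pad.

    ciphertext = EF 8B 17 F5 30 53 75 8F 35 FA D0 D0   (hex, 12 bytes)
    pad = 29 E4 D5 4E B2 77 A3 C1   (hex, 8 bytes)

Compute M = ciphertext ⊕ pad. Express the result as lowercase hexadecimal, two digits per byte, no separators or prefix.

The 8-byte key repeats, so the effective keystream is 29 e4 d5 4e b2 77 a3 c1 29 e4 d5 4e.
byte 0: ef ^ 29 = c6
byte 1: 8b ^ e4 = 6f
byte 2: 17 ^ d5 = c2
byte 3: f5 ^ 4e = bb
byte 4: 30 ^ b2 = 82
byte 5: 53 ^ 77 = 24
byte 6: 75 ^ a3 = d6
byte 7: 8f ^ c1 = 4e
byte 8: 35 ^ 29 = 1c
byte 9: fa ^ e4 = 1e
byte 10: d0 ^ d5 = 05
byte 11: d0 ^ 4e = 9e

c66fc2bb8224d64e1c1e059e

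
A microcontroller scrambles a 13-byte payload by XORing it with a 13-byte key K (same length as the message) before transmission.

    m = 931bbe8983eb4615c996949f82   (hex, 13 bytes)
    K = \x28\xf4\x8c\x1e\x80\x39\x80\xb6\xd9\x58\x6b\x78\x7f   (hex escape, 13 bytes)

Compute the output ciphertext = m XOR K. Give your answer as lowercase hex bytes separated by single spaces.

XOR is its own inverse, so applying the key byte-wise gives the result directly.
147 ^  40 = 187
 27 ^ 244 = 239
190 ^ 140 =  50
137 ^  30 = 151
131 ^ 128 =   3
235 ^  57 = 210
 70 ^ 128 = 198
 21 ^ 182 = 163
201 ^ 217 =  16
150 ^  88 = 206
148 ^ 107 = 255
159 ^ 120 = 231
130 ^ 127 = 253

bb ef 32 97 03 d2 c6 a3 10 ce ff e7 fd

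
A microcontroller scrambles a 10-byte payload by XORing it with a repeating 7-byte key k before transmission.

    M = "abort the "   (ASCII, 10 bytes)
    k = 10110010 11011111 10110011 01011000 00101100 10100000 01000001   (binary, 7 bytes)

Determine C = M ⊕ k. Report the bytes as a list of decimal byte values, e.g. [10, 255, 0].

The 7-byte key repeats, so the effective keystream is b2 df b3 58 2c a0 41 b2 df b3.
byte 0: 61 XOR b2 = d3
byte 1: 62 XOR df = bd
byte 2: 6f XOR b3 = dc
byte 3: 72 XOR 58 = 2a
byte 4: 74 XOR 2c = 58
byte 5: 20 XOR a0 = 80
byte 6: 74 XOR 41 = 35
byte 7: 68 XOR b2 = da
byte 8: 65 XOR df = ba
byte 9: 20 XOR b3 = 93

[211, 189, 220, 42, 88, 128, 53, 218, 186, 147]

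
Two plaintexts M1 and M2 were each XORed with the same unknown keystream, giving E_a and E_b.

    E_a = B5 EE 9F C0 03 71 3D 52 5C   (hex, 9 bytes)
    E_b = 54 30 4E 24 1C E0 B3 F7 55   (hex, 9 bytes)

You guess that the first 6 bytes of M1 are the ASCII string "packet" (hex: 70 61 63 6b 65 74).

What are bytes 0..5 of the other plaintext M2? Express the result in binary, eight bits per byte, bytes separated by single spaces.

First, E_a ⊕ E_b = (M1 ⊕ K) ⊕ (M2 ⊕ K) = M1 ⊕ M2, so the key drops out. Then M2 = (M1 ⊕ M2) ⊕ M1 over the first 6 bytes.
byte 0: (b5 XOR 54) XOR 70 = e1 XOR 70 = 91
byte 1: (ee XOR 30) XOR 61 = de XOR 61 = bf
byte 2: (9f XOR 4e) XOR 63 = d1 XOR 63 = b2
byte 3: (c0 XOR 24) XOR 6b = e4 XOR 6b = 8f
byte 4: (03 XOR 1c) XOR 65 = 1f XOR 65 = 7a
byte 5: (71 XOR e0) XOR 74 = 91 XOR 74 = e5

10010001 10111111 10110010 10001111 01111010 11100101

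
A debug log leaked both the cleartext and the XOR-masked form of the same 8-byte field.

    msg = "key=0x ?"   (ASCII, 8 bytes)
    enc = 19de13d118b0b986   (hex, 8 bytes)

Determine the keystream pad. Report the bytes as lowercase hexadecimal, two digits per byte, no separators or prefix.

Since enc = msg ⊕ pad, XORing both sides with msg gives pad = msg ⊕ enc.
6b XOR 19 = 72
65 XOR de = bb
79 XOR 13 = 6a
3d XOR d1 = ec
30 XOR 18 = 28
78 XOR b0 = c8
20 XOR b9 = 99
3f XOR 86 = b9

72bb6aec28c899b9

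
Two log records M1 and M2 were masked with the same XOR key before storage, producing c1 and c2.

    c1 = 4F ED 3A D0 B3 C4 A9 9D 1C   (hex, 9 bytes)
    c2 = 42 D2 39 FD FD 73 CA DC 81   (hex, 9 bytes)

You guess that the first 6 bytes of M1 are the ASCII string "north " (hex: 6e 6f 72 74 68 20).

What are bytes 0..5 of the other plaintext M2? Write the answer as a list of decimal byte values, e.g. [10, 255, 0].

First, c1 ⊕ c2 = (M1 ⊕ K) ⊕ (M2 ⊕ K) = M1 ⊕ M2, so the key drops out. Then M2 = (M1 ⊕ M2) ⊕ M1 over the first 6 bytes.
byte 0: (4f xor 42) xor 6e = 0d xor 6e = 63
byte 1: (ed xor d2) xor 6f = 3f xor 6f = 50
byte 2: (3a xor 39) xor 72 = 03 xor 72 = 71
byte 3: (d0 xor fd) xor 74 = 2d xor 74 = 59
byte 4: (b3 xor fd) xor 68 = 4e xor 68 = 26
byte 5: (c4 xor 73) xor 20 = b7 xor 20 = 97

[99, 80, 113, 89, 38, 151]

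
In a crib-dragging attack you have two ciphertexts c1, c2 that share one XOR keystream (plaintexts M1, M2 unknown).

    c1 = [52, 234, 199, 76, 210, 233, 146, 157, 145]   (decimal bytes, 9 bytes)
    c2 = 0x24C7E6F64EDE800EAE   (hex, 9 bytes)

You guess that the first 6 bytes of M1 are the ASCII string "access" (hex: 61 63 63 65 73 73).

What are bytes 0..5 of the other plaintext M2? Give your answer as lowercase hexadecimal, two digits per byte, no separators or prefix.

First, c1 ⊕ c2 = (M1 ⊕ K) ⊕ (M2 ⊕ K) = M1 ⊕ M2, so the key drops out. Then M2 = (M1 ⊕ M2) ⊕ M1 over the first 6 bytes.
byte 0: (34 XOR 24) XOR 61 = 10 XOR 61 = 71
byte 1: (ea XOR c7) XOR 63 = 2d XOR 63 = 4e
byte 2: (c7 XOR e6) XOR 63 = 21 XOR 63 = 42
byte 3: (4c XOR f6) XOR 65 = ba XOR 65 = df
byte 4: (d2 XOR 4e) XOR 73 = 9c XOR 73 = ef
byte 5: (e9 XOR de) XOR 73 = 37 XOR 73 = 44

714e42dfef44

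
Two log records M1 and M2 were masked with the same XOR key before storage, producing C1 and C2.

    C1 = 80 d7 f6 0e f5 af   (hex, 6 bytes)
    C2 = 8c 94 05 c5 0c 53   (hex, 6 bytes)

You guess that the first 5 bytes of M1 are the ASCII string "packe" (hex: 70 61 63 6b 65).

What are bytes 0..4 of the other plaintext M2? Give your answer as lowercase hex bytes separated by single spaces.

7c 22 90 a0 9c

First, C1 ⊕ C2 = (M1 ⊕ K) ⊕ (M2 ⊕ K) = M1 ⊕ M2, so the key drops out. Then M2 = (M1 ⊕ M2) ⊕ M1 over the first 5 bytes.
byte 0: (80 xor 8c) xor 70 = 0c xor 70 = 7c
byte 1: (d7 xor 94) xor 61 = 43 xor 61 = 22
byte 2: (f6 xor 05) xor 63 = f3 xor 63 = 90
byte 3: (0e xor c5) xor 6b = cb xor 6b = a0
byte 4: (f5 xor 0c) xor 65 = f9 xor 65 = 9c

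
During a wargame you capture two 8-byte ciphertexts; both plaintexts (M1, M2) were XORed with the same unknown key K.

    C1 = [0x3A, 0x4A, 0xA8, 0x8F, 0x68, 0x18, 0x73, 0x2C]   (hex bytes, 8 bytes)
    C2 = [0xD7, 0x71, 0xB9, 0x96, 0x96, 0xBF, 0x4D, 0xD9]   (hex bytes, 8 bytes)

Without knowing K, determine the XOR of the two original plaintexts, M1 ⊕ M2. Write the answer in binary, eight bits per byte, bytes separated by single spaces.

C1 ⊕ C2 = (M1 ⊕ K) ⊕ (M2 ⊕ K) = M1 ⊕ M2 — the shared key cancels under XOR.
00111010 ⊕ 11010111 = 11101101
01001010 ⊕ 01110001 = 00111011
10101000 ⊕ 10111001 = 00010001
10001111 ⊕ 10010110 = 00011001
01101000 ⊕ 10010110 = 11111110
00011000 ⊕ 10111111 = 10100111
01110011 ⊕ 01001101 = 00111110
00101100 ⊕ 11011001 = 11110101

11101101 00111011 00010001 00011001 11111110 10100111 00111110 11110101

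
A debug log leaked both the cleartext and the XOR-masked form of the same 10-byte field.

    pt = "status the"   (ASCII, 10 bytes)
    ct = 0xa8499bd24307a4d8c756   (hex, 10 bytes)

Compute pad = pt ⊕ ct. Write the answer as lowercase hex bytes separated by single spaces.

Since ct = pt ⊕ pad, XORing both sides with pt gives pad = pt ⊕ ct.
01110011 ^ 10101000 = 11011011
01110100 ^ 01001001 = 00111101
01100001 ^ 10011011 = 11111010
01110100 ^ 11010010 = 10100110
01110101 ^ 01000011 = 00110110
01110011 ^ 00000111 = 01110100
00100000 ^ 10100100 = 10000100
01110100 ^ 11011000 = 10101100
01101000 ^ 11000111 = 10101111
01100101 ^ 01010110 = 00110011

db 3d fa a6 36 74 84 ac af 33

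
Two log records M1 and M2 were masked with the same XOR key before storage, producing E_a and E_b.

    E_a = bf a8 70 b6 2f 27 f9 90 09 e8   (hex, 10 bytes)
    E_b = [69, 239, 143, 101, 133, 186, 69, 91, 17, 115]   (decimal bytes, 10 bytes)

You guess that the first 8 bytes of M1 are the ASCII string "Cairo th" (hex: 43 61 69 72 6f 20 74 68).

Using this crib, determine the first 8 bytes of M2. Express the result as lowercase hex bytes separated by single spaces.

b9 26 96 a1 c5 bd c8 a3

First, E_a ⊕ E_b = (M1 ⊕ K) ⊕ (M2 ⊕ K) = M1 ⊕ M2, so the key drops out. Then M2 = (M1 ⊕ M2) ⊕ M1 over the first 8 bytes.
byte 0: (bf XOR 45) XOR 43 = fa XOR 43 = b9
byte 1: (a8 XOR ef) XOR 61 = 47 XOR 61 = 26
byte 2: (70 XOR 8f) XOR 69 = ff XOR 69 = 96
byte 3: (b6 XOR 65) XOR 72 = d3 XOR 72 = a1
byte 4: (2f XOR 85) XOR 6f = aa XOR 6f = c5
byte 5: (27 XOR ba) XOR 20 = 9d XOR 20 = bd
byte 6: (f9 XOR 45) XOR 74 = bc XOR 74 = c8
byte 7: (90 XOR 5b) XOR 68 = cb XOR 68 = a3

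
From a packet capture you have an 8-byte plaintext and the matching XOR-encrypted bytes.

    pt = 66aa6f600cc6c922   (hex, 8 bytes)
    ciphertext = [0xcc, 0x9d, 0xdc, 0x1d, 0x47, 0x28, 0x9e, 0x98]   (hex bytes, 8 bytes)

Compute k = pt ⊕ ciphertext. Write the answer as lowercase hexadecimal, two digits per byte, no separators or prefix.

Since ciphertext = pt ⊕ k, XORing both sides with pt gives k = pt ⊕ ciphertext.
01100110 ⊕ 11001100 = 10101010
10101010 ⊕ 10011101 = 00110111
01101111 ⊕ 11011100 = 10110011
01100000 ⊕ 00011101 = 01111101
00001100 ⊕ 01000111 = 01001011
11000110 ⊕ 00101000 = 11101110
11001001 ⊕ 10011110 = 01010111
00100010 ⊕ 10011000 = 10111010

aa37b37d4bee57ba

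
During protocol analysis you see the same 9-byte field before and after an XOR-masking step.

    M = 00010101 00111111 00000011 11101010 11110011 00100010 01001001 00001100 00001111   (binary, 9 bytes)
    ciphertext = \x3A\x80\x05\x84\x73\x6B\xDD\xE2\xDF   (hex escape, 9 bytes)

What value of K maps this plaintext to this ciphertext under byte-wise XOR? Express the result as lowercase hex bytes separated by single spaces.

Since ciphertext = M ⊕ K, XORing both sides with M gives K = M ⊕ ciphertext.
byte 0:  21 ^  58 =  47
byte 1:  63 ^ 128 = 191
byte 2:   3 ^   5 =   6
byte 3: 234 ^ 132 = 110
byte 4: 243 ^ 115 = 128
byte 5:  34 ^ 107 =  73
byte 6:  73 ^ 221 = 148
byte 7:  12 ^ 226 = 238
byte 8:  15 ^ 223 = 208

2f bf 06 6e 80 49 94 ee d0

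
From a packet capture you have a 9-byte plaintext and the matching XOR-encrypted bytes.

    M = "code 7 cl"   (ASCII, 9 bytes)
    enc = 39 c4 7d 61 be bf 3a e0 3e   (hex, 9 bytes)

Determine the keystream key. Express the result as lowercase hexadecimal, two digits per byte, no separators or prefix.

5aab19049e881a8352

Since enc = M ⊕ key, XORing both sides with M gives key = M ⊕ enc.
63 XOR 39 = 5a
6f XOR c4 = ab
64 XOR 7d = 19
65 XOR 61 = 04
20 XOR be = 9e
37 XOR bf = 88
20 XOR 3a = 1a
63 XOR e0 = 83
6c XOR 3e = 52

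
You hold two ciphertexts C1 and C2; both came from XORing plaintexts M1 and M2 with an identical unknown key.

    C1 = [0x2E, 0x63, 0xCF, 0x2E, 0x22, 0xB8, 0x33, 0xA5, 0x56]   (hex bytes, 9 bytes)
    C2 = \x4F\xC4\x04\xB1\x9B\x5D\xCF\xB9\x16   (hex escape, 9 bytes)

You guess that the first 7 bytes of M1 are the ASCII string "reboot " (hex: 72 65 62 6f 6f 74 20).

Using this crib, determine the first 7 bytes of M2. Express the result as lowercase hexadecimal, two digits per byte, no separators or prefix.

First, C1 ⊕ C2 = (M1 ⊕ K) ⊕ (M2 ⊕ K) = M1 ⊕ M2, so the key drops out. Then M2 = (M1 ⊕ M2) ⊕ M1 over the first 7 bytes.
byte 0: (2e XOR 4f) XOR 72 = 61 XOR 72 = 13
byte 1: (63 XOR c4) XOR 65 = a7 XOR 65 = c2
byte 2: (cf XOR 04) XOR 62 = cb XOR 62 = a9
byte 3: (2e XOR b1) XOR 6f = 9f XOR 6f = f0
byte 4: (22 XOR 9b) XOR 6f = b9 XOR 6f = d6
byte 5: (b8 XOR 5d) XOR 74 = e5 XOR 74 = 91
byte 6: (33 XOR cf) XOR 20 = fc XOR 20 = dc

13c2a9f0d691dc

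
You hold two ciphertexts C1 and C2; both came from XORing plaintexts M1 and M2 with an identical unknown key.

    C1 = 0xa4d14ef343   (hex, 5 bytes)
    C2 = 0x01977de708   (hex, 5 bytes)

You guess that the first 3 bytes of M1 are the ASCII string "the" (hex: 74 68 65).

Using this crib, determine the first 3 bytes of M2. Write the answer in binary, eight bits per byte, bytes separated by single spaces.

First, C1 ⊕ C2 = (M1 ⊕ K) ⊕ (M2 ⊕ K) = M1 ⊕ M2, so the key drops out. Then M2 = (M1 ⊕ M2) ⊕ M1 over the first 3 bytes.
byte 0: (a4 ⊕ 01) ⊕ 74 = a5 ⊕ 74 = d1
byte 1: (d1 ⊕ 97) ⊕ 68 = 46 ⊕ 68 = 2e
byte 2: (4e ⊕ 7d) ⊕ 65 = 33 ⊕ 65 = 56

11010001 00101110 01010110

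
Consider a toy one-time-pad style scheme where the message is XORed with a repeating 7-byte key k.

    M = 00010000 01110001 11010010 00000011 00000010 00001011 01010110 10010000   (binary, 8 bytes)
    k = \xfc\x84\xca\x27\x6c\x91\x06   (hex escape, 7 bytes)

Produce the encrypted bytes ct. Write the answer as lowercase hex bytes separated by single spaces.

The 7-byte key repeats, so the effective keystream is fc 84 ca 27 6c 91 06 fc.
byte 0: 10 ^ fc = ec
byte 1: 71 ^ 84 = f5
byte 2: d2 ^ ca = 18
byte 3: 03 ^ 27 = 24
byte 4: 02 ^ 6c = 6e
byte 5: 0b ^ 91 = 9a
byte 6: 56 ^ 06 = 50
byte 7: 90 ^ fc = 6c

ec f5 18 24 6e 9a 50 6c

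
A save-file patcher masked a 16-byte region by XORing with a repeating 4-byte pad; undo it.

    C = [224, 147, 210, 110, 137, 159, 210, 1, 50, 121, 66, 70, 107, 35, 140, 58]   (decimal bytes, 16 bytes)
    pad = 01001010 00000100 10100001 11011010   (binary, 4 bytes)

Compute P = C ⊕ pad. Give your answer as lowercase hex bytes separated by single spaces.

The 4-byte key repeats, so the effective keystream is 4a 04 a1 da 4a 04 a1 da 4a 04 a1 da 4a 04 a1 da.
byte 0: e0 ^ 4a = aa
byte 1: 93 ^ 04 = 97
byte 2: d2 ^ a1 = 73
byte 3: 6e ^ da = b4
byte 4: 89 ^ 4a = c3
byte 5: 9f ^ 04 = 9b
byte 6: d2 ^ a1 = 73
byte 7: 01 ^ da = db
byte 8: 32 ^ 4a = 78
byte 9: 79 ^ 04 = 7d
byte 10: 42 ^ a1 = e3
byte 11: 46 ^ da = 9c
byte 12: 6b ^ 4a = 21
byte 13: 23 ^ 04 = 27
byte 14: 8c ^ a1 = 2d
byte 15: 3a ^ da = e0

aa 97 73 b4 c3 9b 73 db 78 7d e3 9c 21 27 2d e0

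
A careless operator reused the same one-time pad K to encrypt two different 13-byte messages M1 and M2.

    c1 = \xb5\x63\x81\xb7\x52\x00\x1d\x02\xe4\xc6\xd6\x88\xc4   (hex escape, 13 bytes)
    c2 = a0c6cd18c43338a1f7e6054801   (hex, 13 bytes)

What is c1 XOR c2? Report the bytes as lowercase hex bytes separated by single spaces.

15 a5 4c af 96 33 25 a3 13 20 d3 c0 c5

c1 ⊕ c2 = (M1 ⊕ K) ⊕ (M2 ⊕ K) = M1 ⊕ M2 — the shared key cancels under XOR.
10110101 XOR 10100000 = 00010101
01100011 XOR 11000110 = 10100101
10000001 XOR 11001101 = 01001100
10110111 XOR 00011000 = 10101111
01010010 XOR 11000100 = 10010110
00000000 XOR 00110011 = 00110011
00011101 XOR 00111000 = 00100101
00000010 XOR 10100001 = 10100011
11100100 XOR 11110111 = 00010011
11000110 XOR 11100110 = 00100000
11010110 XOR 00000101 = 11010011
10001000 XOR 01001000 = 11000000
11000100 XOR 00000001 = 11000101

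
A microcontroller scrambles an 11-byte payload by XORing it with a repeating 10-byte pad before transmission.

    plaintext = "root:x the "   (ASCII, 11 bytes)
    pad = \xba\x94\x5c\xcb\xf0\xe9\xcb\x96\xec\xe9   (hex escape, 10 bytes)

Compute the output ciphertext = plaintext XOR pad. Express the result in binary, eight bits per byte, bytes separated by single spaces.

11001000 11111011 00110011 10111111 11001010 10010001 11101011 11100010 10000100 10001100 10011010

The 10-byte key repeats, so the effective keystream is ba 94 5c cb f0 e9 cb 96 ec e9 ba.
byte 0: 114 ^ 186 = 200
byte 1: 111 ^ 148 = 251
byte 2: 111 ^  92 =  51
byte 3: 116 ^ 203 = 191
byte 4:  58 ^ 240 = 202
byte 5: 120 ^ 233 = 145
byte 6:  32 ^ 203 = 235
byte 7: 116 ^ 150 = 226
byte 8: 104 ^ 236 = 132
byte 9: 101 ^ 233 = 140
byte 10:  32 ^ 186 = 154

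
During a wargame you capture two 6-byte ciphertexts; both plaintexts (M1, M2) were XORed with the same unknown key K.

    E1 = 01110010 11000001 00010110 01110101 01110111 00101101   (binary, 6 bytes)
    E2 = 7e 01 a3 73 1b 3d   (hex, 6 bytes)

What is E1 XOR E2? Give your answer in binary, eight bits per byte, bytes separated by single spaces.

00001100 11000000 10110101 00000110 01101100 00010000

E1 ⊕ E2 = (M1 ⊕ K) ⊕ (M2 ⊕ K) = M1 ⊕ M2 — the shared key cancels under XOR.
byte 0: 114 xor 126 =  12
byte 1: 193 xor   1 = 192
byte 2:  22 xor 163 = 181
byte 3: 117 xor 115 =   6
byte 4: 119 xor  27 = 108
byte 5:  45 xor  61 =  16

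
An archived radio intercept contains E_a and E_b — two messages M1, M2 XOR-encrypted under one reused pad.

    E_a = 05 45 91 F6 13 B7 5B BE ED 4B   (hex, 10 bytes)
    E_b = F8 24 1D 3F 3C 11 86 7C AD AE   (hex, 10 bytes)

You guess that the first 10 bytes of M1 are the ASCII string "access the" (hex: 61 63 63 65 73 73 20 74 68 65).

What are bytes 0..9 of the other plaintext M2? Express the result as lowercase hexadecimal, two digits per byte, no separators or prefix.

First, E_a ⊕ E_b = (M1 ⊕ K) ⊕ (M2 ⊕ K) = M1 ⊕ M2, so the key drops out. Then M2 = (M1 ⊕ M2) ⊕ M1 over the first 10 bytes.
byte 0: (05 ^ f8) ^ 61 = fd ^ 61 = 9c
byte 1: (45 ^ 24) ^ 63 = 61 ^ 63 = 02
byte 2: (91 ^ 1d) ^ 63 = 8c ^ 63 = ef
byte 3: (f6 ^ 3f) ^ 65 = c9 ^ 65 = ac
byte 4: (13 ^ 3c) ^ 73 = 2f ^ 73 = 5c
byte 5: (b7 ^ 11) ^ 73 = a6 ^ 73 = d5
byte 6: (5b ^ 86) ^ 20 = dd ^ 20 = fd
byte 7: (be ^ 7c) ^ 74 = c2 ^ 74 = b6
byte 8: (ed ^ ad) ^ 68 = 40 ^ 68 = 28
byte 9: (4b ^ ae) ^ 65 = e5 ^ 65 = 80

9c02efac5cd5fdb62880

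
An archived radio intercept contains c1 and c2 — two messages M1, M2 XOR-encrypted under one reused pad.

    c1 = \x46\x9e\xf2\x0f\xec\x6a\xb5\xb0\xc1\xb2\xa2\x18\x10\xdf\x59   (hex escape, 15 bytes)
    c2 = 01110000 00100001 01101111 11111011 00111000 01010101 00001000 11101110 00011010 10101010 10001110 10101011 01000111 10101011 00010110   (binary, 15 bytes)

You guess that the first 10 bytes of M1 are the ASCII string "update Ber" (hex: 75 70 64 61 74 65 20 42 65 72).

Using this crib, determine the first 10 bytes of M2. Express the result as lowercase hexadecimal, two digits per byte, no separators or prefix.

First, c1 ⊕ c2 = (M1 ⊕ K) ⊕ (M2 ⊕ K) = M1 ⊕ M2, so the key drops out. Then M2 = (M1 ⊕ M2) ⊕ M1 over the first 10 bytes.
byte 0: (46 xor 70) xor 75 = 36 xor 75 = 43
byte 1: (9e xor 21) xor 70 = bf xor 70 = cf
byte 2: (f2 xor 6f) xor 64 = 9d xor 64 = f9
byte 3: (0f xor fb) xor 61 = f4 xor 61 = 95
byte 4: (ec xor 38) xor 74 = d4 xor 74 = a0
byte 5: (6a xor 55) xor 65 = 3f xor 65 = 5a
byte 6: (b5 xor 08) xor 20 = bd xor 20 = 9d
byte 7: (b0 xor ee) xor 42 = 5e xor 42 = 1c
byte 8: (c1 xor 1a) xor 65 = db xor 65 = be
byte 9: (b2 xor aa) xor 72 = 18 xor 72 = 6a

43cff995a05a9d1cbe6a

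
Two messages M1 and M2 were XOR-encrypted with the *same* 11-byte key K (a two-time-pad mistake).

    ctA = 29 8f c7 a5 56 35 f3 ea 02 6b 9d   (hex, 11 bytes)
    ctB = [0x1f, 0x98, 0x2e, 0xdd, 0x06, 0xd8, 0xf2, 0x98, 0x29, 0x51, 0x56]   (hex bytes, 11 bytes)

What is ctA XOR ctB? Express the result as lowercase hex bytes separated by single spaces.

36 17 e9 78 50 ed 01 72 2b 3a cb

ctA ⊕ ctB = (M1 ⊕ K) ⊕ (M2 ⊕ K) = M1 ⊕ M2 — the shared key cancels under XOR.
00101001 xor 00011111 = 00110110
10001111 xor 10011000 = 00010111
11000111 xor 00101110 = 11101001
10100101 xor 11011101 = 01111000
01010110 xor 00000110 = 01010000
00110101 xor 11011000 = 11101101
11110011 xor 11110010 = 00000001
11101010 xor 10011000 = 01110010
00000010 xor 00101001 = 00101011
01101011 xor 01010001 = 00111010
10011101 xor 01010110 = 11001011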